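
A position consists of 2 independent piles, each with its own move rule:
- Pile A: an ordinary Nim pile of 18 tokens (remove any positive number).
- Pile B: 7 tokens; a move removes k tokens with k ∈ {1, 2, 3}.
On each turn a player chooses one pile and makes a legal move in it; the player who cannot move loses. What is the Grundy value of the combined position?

17

Pile A is a plain Nim pile of size 18, so its Grundy value is 18.
Build the Grundy sequence for pile B with g(k) = mex{g(k−s) : s ∈ {1, 2, 3}, s ≤ k}:
k:     0  1  2  3  4  5  6  7
g(k):  0  1  2  3  0  1  2  3
So g(7) = 3.
By the Sprague-Grundy theorem, the Grundy value of a sum of independent games is the XOR of the component values.
Combined value = 18 XOR 3 = 17.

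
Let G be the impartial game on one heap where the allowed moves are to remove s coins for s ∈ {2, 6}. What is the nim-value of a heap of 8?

Build the Grundy sequence with g(k) = mex{g(k−s) : s ∈ {2, 6}, s ≤ k}:
k:     0  1  2  3  4  5  6  7  8
g(k):  0  0  1  1  0  0  1  1  0
So g(8) = 0.

0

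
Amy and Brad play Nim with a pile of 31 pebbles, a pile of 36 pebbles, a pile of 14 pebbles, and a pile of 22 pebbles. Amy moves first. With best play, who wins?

Amy wins

Nim-sum: 31 ⊕ 36 ⊕ 14 ⊕ 22 = 35.
The nim-sum is 35 ≠ 0, so this is an N-position: the player to move can win; Amy has a winning move.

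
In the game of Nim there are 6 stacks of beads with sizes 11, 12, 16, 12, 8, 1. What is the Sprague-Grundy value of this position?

Nim-sum: 11 ^ 12 ^ 16 ^ 12 ^ 8 ^ 1 = 18.

18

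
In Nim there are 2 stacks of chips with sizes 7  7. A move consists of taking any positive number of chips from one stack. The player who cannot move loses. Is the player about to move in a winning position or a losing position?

Nim-sum: 7 ^ 7 = 0.
The nim-sum is 0, so this is a P-position: the player to move is in a losing position under optimal play.

Losing position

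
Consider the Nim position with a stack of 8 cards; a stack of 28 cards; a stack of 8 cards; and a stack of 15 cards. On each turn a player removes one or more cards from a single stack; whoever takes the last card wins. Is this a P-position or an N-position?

N-position

Compute the nim-sum pairwise:
8 XOR 28 = 20
20 XOR 8 = 28
28 XOR 15 = 19
The nim-sum is 19 ≠ 0, so this is an N-position: the player to move can win.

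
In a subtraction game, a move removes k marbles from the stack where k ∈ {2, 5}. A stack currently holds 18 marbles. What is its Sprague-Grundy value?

0

Build the Grundy sequence with g(k) = mex{g(k−s) : s ∈ {2, 5}, s ≤ k}:
k:     0  1  2  3  4  5  6  7  8  9 10 11 12 13 14 15 16 17 18
g(k):  0  0  1  1  0  2  1  0  0  1  1  0  2  1  0  0  1  1  0
So g(18) = 0.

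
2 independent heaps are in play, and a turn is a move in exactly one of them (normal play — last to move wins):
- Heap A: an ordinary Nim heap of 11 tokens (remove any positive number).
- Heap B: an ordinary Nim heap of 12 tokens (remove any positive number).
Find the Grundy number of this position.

7

Heap A is a plain Nim heap of size 11, so its Grundy value is 11.
Heap B is a plain Nim heap of size 12, so its Grundy value is 12.
The value of a disjunctive sum is the nim-sum of the parts.
Combined value = 11 ⊕ 12 = 7.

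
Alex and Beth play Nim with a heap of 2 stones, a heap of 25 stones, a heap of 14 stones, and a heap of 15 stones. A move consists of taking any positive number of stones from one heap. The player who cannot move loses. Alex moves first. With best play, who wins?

Alex wins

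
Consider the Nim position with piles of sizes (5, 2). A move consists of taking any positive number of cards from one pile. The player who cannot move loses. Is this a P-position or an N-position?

N-position

In binary:
  101  (5)
  010  (2)
  ---
  111  (7)
The nim-sum is 7 ≠ 0, so this is an N-position: the player to move can win.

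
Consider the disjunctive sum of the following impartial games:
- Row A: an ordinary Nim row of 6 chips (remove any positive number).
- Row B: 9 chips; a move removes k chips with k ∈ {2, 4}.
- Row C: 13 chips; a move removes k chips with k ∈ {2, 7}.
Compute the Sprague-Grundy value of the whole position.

Row A is a plain Nim row of size 6, so its Grundy value is 6.
Build the Grundy sequence for row B with g(k) = mex{g(k−s) : s ∈ {2, 4}, s ≤ k}:
g(0) = mex{} = 0
g(1) = mex{} = 0
g(2) = mex{0} = 1
g(3) = mex{0} = 1
g(4) = mex{0,1} = 2
g(5) = mex{0,1} = 2
g(6) = mex{1,2} = 0
g(7) = mex{1,2} = 0
g(8) = mex{0,2} = 1
g(9) = mex{0,2} = 1
So g(9) = 1.
For row C, compute g(0), g(1), … with moves {2, 7}:
g(0) = mex{} = 0
g(1) = mex{} = 0
g(2) = mex{0} = 1
g(3) = mex{0} = 1
g(4) = mex{1} = 0
g(5) = mex{1} = 0
g(6) = mex{0} = 1
g(7) = mex{0} = 1
g(8) = mex{0,1} = 2
g(9) = mex{1} = 0
g(10) = mex{1,2} = 0
g(11) = mex{0} = 1
g(12) = mex{0} = 1
g(13) = mex{1} = 0
So g(13) = 0.
The value of a disjunctive sum is the nim-sum of the parts.
Combined value = 6 XOR 1 XOR 0 = 7.

7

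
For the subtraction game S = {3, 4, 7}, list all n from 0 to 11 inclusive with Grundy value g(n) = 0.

0, 1, 2, 10, 11

Compute g(0), g(1), … for moves {3, 4, 7}:
k:     0  1  2  3  4  5  6  7  8  9 10 11
g(k):  0  0  0  1  1  1  2  2  2  3  0  0
The P-positions (g = 0) in 0..11 are 0, 1, 2, 10, 11.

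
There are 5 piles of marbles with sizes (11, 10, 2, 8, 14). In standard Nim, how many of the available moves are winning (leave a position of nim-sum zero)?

Write each in binary and XOR column by column:
  1011  (11)
  1010  (10)
  0010  (2)
  1000  (8)
  1110  (14)
  ----
  0101  (5)
The overall nim-sum is X = 5. A pile of size p has a winning move iff p XOR X < p (reduce it to p XOR X).
  11: 11 XOR 5 = 14 ≥ 11 — no move.
  10: 10 XOR 5 = 15 ≥ 10 — no move.
  2: 2 XOR 5 = 7 ≥ 2 — no move.
  8: 8 XOR 5 = 13 ≥ 8 — no move.
  14: 14 XOR 5 = 11 < 14 — winning move (to 11).
That gives 1 winning move.

1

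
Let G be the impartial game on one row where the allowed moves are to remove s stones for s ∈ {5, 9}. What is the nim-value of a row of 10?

2

Grundy values for subtraction set {5, 9}:
k:     0  1  2  3  4  5  6  7  8  9 10
g(k):  0  0  0  0  0  1  1  1  1  1  2
So g(10) = 2.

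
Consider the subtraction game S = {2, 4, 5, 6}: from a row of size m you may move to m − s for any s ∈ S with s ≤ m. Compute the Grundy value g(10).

1

Compute g(0), g(1), … for moves {2, 4, 5, 6}:
g(0) = mex{} = 0
g(1) = mex{} = 0
g(2) = mex{0} = 1
g(3) = mex{0} = 1
g(4) = mex{0,1} = 2
g(5) = mex{0,1} = 2
g(6) = mex{0,1,2} = 3
g(7) = mex{0,1,2} = 3
g(8) = mex{1,2,3} = 0
g(9) = mex{1,2,3} = 0
g(10) = mex{0,2,3} = 1
So g(10) = 1.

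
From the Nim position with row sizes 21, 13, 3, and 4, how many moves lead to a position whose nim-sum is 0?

1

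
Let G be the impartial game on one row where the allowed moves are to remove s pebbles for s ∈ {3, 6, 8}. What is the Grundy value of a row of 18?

2

Grundy values for subtraction set {3, 6, 8}:
k:     0  1  2  3  4  5  6  7  8  9 10 11 12 13 14 15 16 17 18
g(k):  0  0  0  1  1  1  2  2  2  3  3  0  0  0  1  1  1  2  2
So g(18) = 2.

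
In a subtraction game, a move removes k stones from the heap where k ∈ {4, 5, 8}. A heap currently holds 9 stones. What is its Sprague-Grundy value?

Grundy values for subtraction set {4, 5, 8}:
k:     0  1  2  3  4  5  6  7  8  9
g(k):  0  0  0  0  1  1  1  1  2  2
So g(9) = 2.

2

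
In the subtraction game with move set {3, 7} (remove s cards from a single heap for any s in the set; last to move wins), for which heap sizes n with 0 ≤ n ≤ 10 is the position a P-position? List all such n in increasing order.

0, 1, 2, 6, 10

Compute g(0), g(1), … for moves {3, 7}:
g(0) = mex{} = 0
g(1) = mex{} = 0
g(2) = mex{} = 0
g(3) = mex{0} = 1
g(4) = mex{0} = 1
g(5) = mex{0} = 1
g(6) = mex{1} = 0
g(7) = mex{0,1} = 2
g(8) = mex{0,1} = 2
g(9) = mex{0} = 1
g(10) = mex{1,2} = 0
The P-positions (g = 0) in 0..10 are 0, 1, 2, 6, 10.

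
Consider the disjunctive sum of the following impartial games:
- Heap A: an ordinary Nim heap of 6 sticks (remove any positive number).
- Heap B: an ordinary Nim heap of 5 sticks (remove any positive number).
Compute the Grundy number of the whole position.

Heap A is a plain Nim heap of size 6, so its Grundy value is 6.
Heap B is a plain Nim heap of size 5, so its Grundy value is 5.
By the Sprague-Grundy theorem, the Grundy value of a sum of independent games is the XOR of the component values.
Combined value = 6 ⊕ 5 = 3.

3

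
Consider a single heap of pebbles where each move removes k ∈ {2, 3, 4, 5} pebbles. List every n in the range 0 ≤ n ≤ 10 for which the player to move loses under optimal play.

0, 1, 7, 8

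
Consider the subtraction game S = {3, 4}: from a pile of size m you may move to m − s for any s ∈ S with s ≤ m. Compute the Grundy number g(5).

1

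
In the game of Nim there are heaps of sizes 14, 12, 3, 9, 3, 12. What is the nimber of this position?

7

Bitwise XOR of the heap sizes:
  1110  (14)
  1100  (12)
  0011  (3)
  1001  (9)
  0011  (3)
  1100  (12)
  ----
  0111  (7)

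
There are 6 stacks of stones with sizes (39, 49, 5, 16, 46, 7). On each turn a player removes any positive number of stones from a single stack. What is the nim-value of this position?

Nim-sum: 39 ⊕ 49 ⊕ 5 ⊕ 16 ⊕ 46 ⊕ 7 = 42.

42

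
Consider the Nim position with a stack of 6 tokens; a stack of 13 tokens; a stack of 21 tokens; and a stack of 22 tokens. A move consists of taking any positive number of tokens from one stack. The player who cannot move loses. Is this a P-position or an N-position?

Compute the nim-sum pairwise:
6 XOR 13 = 11
11 XOR 21 = 30
30 XOR 22 = 8
The nim-sum is 8 ≠ 0, so this is an N-position: the player to move can win.

N-position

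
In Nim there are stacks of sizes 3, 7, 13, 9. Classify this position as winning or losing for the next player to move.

Losing position

Compute the nim-sum pairwise:
3 XOR 7 = 4
4 XOR 13 = 9
9 XOR 9 = 0
The nim-sum is 0, so this is a P-position: the player to move is in a losing position under optimal play.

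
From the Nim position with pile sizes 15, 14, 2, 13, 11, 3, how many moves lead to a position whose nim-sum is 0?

3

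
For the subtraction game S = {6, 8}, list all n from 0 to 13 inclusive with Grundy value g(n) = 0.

Compute g(0), g(1), … for moves {6, 8}:
k:     0  1  2  3  4  5  6  7  8  9 10 11 12 13
g(k):  0  0  0  0  0  0  1  1  1  1  1  1  2  2
The P-positions (g = 0) in 0..13 are 0, 1, 2, 3, 4, 5.

0, 1, 2, 3, 4, 5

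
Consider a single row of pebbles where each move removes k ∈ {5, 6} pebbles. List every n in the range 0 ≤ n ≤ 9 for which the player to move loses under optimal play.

0, 1, 2, 3, 4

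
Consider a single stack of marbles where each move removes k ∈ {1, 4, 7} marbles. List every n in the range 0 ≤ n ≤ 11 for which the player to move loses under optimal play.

0, 2, 5, 8, 10

Build the Grundy sequence with g(k) = mex{g(k−s) : s ∈ {1, 4, 7}, s ≤ k}:
k:     0  1  2  3  4  5  6  7  8  9 10 11
g(k):  0  1  0  1  2  0  1  2  0  1  0  1
The P-positions (g = 0) in 0..11 are 0, 2, 5, 8, 10.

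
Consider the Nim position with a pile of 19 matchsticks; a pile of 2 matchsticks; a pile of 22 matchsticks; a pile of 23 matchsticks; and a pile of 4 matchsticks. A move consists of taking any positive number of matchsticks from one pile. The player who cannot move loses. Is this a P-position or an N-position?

Nim-sum: 19 ⊕ 2 ⊕ 22 ⊕ 23 ⊕ 4 = 20.
The nim-sum is 20 ≠ 0, so this is an N-position: the player to move can win.

N-position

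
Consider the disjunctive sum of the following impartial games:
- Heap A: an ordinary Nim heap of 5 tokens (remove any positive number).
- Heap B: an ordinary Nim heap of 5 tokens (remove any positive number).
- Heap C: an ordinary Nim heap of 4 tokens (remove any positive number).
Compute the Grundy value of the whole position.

4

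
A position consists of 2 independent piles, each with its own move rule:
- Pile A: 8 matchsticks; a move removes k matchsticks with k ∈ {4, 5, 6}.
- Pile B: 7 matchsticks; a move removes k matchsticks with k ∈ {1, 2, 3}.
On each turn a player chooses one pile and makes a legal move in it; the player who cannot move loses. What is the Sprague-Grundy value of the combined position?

Grundy values for pile A (subtraction set {4, 5, 6}):
g(0) = mex{} = 0
g(1) = mex{} = 0
g(2) = mex{} = 0
g(3) = mex{} = 0
g(4) = mex{0} = 1
g(5) = mex{0} = 1
g(6) = mex{0} = 1
g(7) = mex{0} = 1
g(8) = mex{0,1} = 2
So g(8) = 2.
Grundy values for pile B (subtraction set {1, 2, 3}):
k:     0  1  2  3  4  5  6  7
g(k):  0  1  2  3  0  1  2  3
So g(7) = 3.
The value of a disjunctive sum is the nim-sum of the parts.
Combined value = 2 XOR 3 = 1.

1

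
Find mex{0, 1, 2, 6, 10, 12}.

3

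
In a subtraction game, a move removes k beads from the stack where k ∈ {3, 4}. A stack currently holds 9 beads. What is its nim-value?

Compute g(0), g(1), … for moves {3, 4}:
k:     0  1  2  3  4  5  6  7  8  9
g(k):  0  0  0  1  1  1  2  0  0  0
So g(9) = 0.

0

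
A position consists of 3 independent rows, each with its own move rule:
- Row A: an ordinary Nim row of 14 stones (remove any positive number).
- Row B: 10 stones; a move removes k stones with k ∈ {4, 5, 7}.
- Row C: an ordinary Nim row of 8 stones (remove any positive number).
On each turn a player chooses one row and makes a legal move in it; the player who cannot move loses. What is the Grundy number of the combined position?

4

Row A is a plain Nim row of size 14, so its Grundy value is 14.
For row B, compute g(0), g(1), … with moves {4, 5, 7}:
k:     0  1  2  3  4  5  6  7  8  9 10
g(k):  0  0  0  0  1  1  1  1  2  2  2
So g(10) = 2.
Row C is a plain Nim row of size 8, so its Grundy value is 8.
The value of a disjunctive sum is the nim-sum of the parts.
Combined value = 14 XOR 2 XOR 8 = 4.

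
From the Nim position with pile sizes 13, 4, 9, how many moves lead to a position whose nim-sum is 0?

Nim-sum: 13 ⊕ 4 ⊕ 9 = 0.
The nim-sum is already 0, so every move leaves a nonzero nim-sum — there are no winning moves.

0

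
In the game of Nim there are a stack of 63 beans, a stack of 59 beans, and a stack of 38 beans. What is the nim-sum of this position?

Compute the nim-sum pairwise:
63 ⊕ 59 = 4
4 ⊕ 38 = 34

34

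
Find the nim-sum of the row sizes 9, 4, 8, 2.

Nim-sum: 9 XOR 4 XOR 8 XOR 2 = 7.

7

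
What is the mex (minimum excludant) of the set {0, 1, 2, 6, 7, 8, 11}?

3

The values 0, 1, 2 are all present; 3 is the first non-negative integer missing from the set.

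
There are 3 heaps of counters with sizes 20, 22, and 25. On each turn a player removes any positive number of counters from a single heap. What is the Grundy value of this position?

27

Nim-sum: 20 ^ 22 ^ 25 = 27.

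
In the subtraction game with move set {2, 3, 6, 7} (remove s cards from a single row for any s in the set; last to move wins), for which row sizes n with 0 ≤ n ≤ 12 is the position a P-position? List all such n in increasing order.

0, 1, 5, 9, 10

Build the Grundy sequence with g(k) = mex{g(k−s) : s ∈ {2, 3, 6, 7}, s ≤ k}:
k:     0  1  2  3  4  5  6  7  8  9 10 11 12
g(k):  0  0  1  1  2  0  3  1  2  0  0  1  1
The P-positions (g = 0) in 0..12 are 0, 1, 5, 9, 10.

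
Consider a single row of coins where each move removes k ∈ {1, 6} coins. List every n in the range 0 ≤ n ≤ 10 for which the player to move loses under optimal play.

0, 2, 4, 7, 9

Compute g(0), g(1), … for moves {1, 6}:
g(0) = mex{} = 0
g(1) = mex{0} = 1
g(2) = mex{1} = 0
g(3) = mex{0} = 1
g(4) = mex{1} = 0
g(5) = mex{0} = 1
g(6) = mex{0,1} = 2
g(7) = mex{1,2} = 0
g(8) = mex{0} = 1
g(9) = mex{1} = 0
g(10) = mex{0} = 1
The P-positions (g = 0) in 0..10 are 0, 2, 4, 7, 9.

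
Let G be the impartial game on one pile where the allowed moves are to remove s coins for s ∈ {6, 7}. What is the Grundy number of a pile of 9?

Compute g(0), g(1), … for moves {6, 7}:
k:     0  1  2  3  4  5  6  7  8  9
g(k):  0  0  0  0  0  0  1  1  1  1
So g(9) = 1.

1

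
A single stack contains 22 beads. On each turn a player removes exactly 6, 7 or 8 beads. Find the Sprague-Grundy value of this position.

1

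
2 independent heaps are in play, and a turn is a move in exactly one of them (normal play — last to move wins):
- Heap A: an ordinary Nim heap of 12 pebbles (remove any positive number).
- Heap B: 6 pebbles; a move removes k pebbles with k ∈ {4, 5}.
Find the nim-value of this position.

13

Heap A is a plain Nim heap of size 12, so its Grundy value is 12.
For heap B, compute g(0), g(1), … with moves {4, 5}:
k:     0  1  2  3  4  5  6
g(k):  0  0  0  0  1  1  1
So g(6) = 1.
By the Sprague-Grundy theorem, the Grundy value of a sum of independent games is the XOR of the component values.
Combined value = 12 XOR 1 = 13.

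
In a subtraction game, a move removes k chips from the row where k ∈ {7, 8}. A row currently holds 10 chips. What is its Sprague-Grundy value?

Grundy values for subtraction set {7, 8}:
k:     0  1  2  3  4  5  6  7  8  9 10
g(k):  0  0  0  0  0  0  0  1  1  1  1
So g(10) = 1.

1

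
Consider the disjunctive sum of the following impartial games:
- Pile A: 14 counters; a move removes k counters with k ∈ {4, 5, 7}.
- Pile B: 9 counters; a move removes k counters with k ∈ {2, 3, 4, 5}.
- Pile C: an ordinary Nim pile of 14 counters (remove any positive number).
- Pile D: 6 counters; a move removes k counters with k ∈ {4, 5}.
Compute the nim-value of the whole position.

14

For pile A, compute g(0), g(1), … with moves {4, 5, 7}:
g(0) = mex{} = 0
g(1) = mex{} = 0
g(2) = mex{} = 0
g(3) = mex{} = 0
g(4) = mex{0} = 1
g(5) = mex{0} = 1
g(6) = mex{0} = 1
g(7) = mex{0} = 1
g(8) = mex{0,1} = 2
g(9) = mex{0,1} = 2
g(10) = mex{0,1} = 2
g(11) = mex{1} = 0
g(12) = mex{1,2} = 0
g(13) = mex{1,2} = 0
g(14) = mex{1,2} = 0
So g(14) = 0.
Build the Grundy sequence for pile B with g(k) = mex{g(k−s) : s ∈ {2, 3, 4, 5}, s ≤ k}:
k:     0  1  2  3  4  5  6  7  8  9
g(k):  0  0  1  1  2  2  3  0  0  1
So g(9) = 1.
Pile C is a plain Nim pile of size 14, so its Grundy value is 14.
For pile D, compute g(0), g(1), … with moves {4, 5}:
g(0) = mex{} = 0
g(1) = mex{} = 0
g(2) = mex{} = 0
g(3) = mex{} = 0
g(4) = mex{0} = 1
g(5) = mex{0} = 1
g(6) = mex{0} = 1
So g(6) = 1.
By the Sprague-Grundy theorem, the Grundy value of a sum of independent games is the XOR of the component values.
Combined value = 0 ⊕ 1 ⊕ 14 ⊕ 1 = 14.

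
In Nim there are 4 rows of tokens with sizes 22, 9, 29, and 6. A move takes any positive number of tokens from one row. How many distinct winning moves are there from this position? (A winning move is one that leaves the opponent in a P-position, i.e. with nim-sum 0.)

3

Compute the nim-sum pairwise:
22 ⊕ 9 = 31
31 ⊕ 29 = 2
2 ⊕ 6 = 4
The overall nim-sum is X = 4. A row of size p has a winning move iff p XOR X < p (reduce it to p XOR X).
  22: 22 XOR 4 = 18 < 22 — winning move (to 18).
  9: 9 XOR 4 = 13 ≥ 9 — no move.
  29: 29 XOR 4 = 25 < 29 — winning move (to 25).
  6: 6 XOR 4 = 2 < 6 — winning move (to 2).
That gives 3 winning moves.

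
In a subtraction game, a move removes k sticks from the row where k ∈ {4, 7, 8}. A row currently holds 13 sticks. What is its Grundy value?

0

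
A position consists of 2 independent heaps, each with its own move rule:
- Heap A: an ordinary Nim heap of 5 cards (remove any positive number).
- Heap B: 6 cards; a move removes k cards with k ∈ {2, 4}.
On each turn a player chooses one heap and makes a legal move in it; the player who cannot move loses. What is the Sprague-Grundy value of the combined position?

Heap A is a plain Nim heap of size 5, so its Grundy value is 5.
Grundy values for heap B (subtraction set {2, 4}):
k:     0  1  2  3  4  5  6
g(k):  0  0  1  1  2  2  0
So g(6) = 0.
By the Sprague-Grundy theorem, the Grundy value of a sum of independent games is the XOR of the component values.
Combined value = 5 ⊕ 0 = 5.

5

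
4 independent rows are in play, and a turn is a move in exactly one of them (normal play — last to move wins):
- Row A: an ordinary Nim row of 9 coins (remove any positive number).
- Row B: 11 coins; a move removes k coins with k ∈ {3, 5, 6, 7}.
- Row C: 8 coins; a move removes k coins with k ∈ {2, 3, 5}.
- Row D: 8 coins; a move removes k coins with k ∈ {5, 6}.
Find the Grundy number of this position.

8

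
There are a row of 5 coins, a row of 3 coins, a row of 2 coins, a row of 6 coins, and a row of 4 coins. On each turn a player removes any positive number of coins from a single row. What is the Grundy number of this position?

6

Compute the nim-sum pairwise:
5 ⊕ 3 = 6
6 ⊕ 2 = 4
4 ⊕ 6 = 2
2 ⊕ 4 = 6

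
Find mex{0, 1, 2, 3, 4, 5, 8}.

The values 0, 1, 2, 3, 4, 5 are all present; 6 is the first non-negative integer missing from the set.

6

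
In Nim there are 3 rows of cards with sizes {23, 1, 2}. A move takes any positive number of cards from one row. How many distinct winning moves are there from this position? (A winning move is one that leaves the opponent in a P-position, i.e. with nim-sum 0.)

1

Nim-sum: 23 ⊕ 1 ⊕ 2 = 20.
The overall nim-sum is X = 20. A row of size p has a winning move iff p XOR X < p (reduce it to p XOR X).
  23: 23 XOR 20 = 3 < 23 — winning move (to 3).
  1: 1 XOR 20 = 21 ≥ 1 — no move.
  2: 2 XOR 20 = 22 ≥ 2 — no move.
That gives 1 winning move.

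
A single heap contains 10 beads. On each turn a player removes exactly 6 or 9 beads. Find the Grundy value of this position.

Grundy values for subtraction set {6, 9}:
g(0) = mex{} = 0
g(1) = mex{} = 0
g(2) = mex{} = 0
g(3) = mex{} = 0
g(4) = mex{} = 0
g(5) = mex{} = 0
g(6) = mex{0} = 1
g(7) = mex{0} = 1
g(8) = mex{0} = 1
g(9) = mex{0} = 1
g(10) = mex{0} = 1
So g(10) = 1.

1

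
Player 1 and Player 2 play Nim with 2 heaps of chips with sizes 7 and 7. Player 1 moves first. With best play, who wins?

Write each in binary and XOR column by column:
  111  (7)
  111  (7)
  ---
  000  (0)
The nim-sum is 0, so this is a P-position: the player to move is in a losing position under optimal play; Player 1 is about to move from it and so loses — Player 2 wins.

Player 2 wins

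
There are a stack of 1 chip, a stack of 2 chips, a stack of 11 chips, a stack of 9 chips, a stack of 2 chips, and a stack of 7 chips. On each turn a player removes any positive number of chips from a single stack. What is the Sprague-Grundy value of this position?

4

Write each in binary and XOR column by column:
  0001  (1)
  0010  (2)
  1011  (11)
  1001  (9)
  0010  (2)
  0111  (7)
  ----
  0100  (4)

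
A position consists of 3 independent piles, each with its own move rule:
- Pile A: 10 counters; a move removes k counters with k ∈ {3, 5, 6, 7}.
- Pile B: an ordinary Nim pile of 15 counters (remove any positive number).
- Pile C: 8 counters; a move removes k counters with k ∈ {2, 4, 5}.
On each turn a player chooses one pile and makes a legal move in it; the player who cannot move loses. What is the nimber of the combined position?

15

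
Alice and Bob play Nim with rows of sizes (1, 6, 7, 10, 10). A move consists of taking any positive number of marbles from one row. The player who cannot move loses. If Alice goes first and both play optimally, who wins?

Bob wins

Compute the nim-sum pairwise:
1 ^ 6 = 7
7 ^ 7 = 0
0 ^ 10 = 10
10 ^ 10 = 0
The nim-sum is 0, so this is a P-position: the player to move is in a losing position under optimal play; Alice is about to move from it and so loses — Bob wins.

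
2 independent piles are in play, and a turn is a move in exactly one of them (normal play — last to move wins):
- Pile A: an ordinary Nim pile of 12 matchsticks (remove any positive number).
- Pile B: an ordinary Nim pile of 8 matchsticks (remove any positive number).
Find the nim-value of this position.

4

Pile A is a plain Nim pile of size 12, so its Grundy value is 12.
Pile B is a plain Nim pile of size 8, so its Grundy value is 8.
By the Sprague-Grundy theorem, the Grundy value of a sum of independent games is the XOR of the component values.
Combined value = 12 ⊕ 8 = 4.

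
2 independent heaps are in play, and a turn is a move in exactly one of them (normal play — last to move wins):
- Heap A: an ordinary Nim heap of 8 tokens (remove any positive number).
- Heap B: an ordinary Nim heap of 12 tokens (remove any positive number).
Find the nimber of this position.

Heap A is a plain Nim heap of size 8, so its Grundy value is 8.
Heap B is a plain Nim heap of size 12, so its Grundy value is 12.
By the Sprague-Grundy theorem, the Grundy value of a sum of independent games is the XOR of the component values.
Combined value = 8 ⊕ 12 = 4.

4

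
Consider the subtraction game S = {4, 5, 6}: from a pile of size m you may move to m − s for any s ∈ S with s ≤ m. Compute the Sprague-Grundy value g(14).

Compute g(0), g(1), … for moves {4, 5, 6}:
k:     0  1  2  3  4  5  6  7  8  9 10 11 12 13 14
g(k):  0  0  0  0  1  1  1  1  2  2  0  0  0  0  1
So g(14) = 1.

1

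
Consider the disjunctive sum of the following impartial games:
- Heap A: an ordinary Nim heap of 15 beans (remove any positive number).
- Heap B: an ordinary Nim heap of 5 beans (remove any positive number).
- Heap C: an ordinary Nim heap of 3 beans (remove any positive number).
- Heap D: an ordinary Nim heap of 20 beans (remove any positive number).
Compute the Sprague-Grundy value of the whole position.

29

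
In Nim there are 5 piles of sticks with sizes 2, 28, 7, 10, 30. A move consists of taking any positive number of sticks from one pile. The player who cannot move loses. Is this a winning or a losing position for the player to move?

Winning position

Compute the nim-sum pairwise:
2 ^ 28 = 30
30 ^ 7 = 25
25 ^ 10 = 19
19 ^ 30 = 13
The nim-sum is 13 ≠ 0, so this is an N-position: the player to move can win.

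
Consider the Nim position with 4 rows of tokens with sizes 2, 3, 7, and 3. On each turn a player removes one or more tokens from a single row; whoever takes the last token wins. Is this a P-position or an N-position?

Compute the nim-sum pairwise:
2 XOR 3 = 1
1 XOR 7 = 6
6 XOR 3 = 5
The nim-sum is 5 ≠ 0, so this is an N-position: the player to move can win.

N-position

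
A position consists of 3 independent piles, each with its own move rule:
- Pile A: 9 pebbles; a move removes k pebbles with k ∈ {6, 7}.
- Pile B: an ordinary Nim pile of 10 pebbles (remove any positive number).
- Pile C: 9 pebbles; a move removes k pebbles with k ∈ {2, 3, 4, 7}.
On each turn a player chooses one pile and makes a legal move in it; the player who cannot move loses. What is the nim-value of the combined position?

15

Grundy values for pile A (subtraction set {6, 7}):
k:     0  1  2  3  4  5  6  7  8  9
g(k):  0  0  0  0  0  0  1  1  1  1
So g(9) = 1.
Pile B is a plain Nim pile of size 10, so its Grundy value is 10.
For pile C, compute g(0), g(1), … with moves {2, 3, 4, 7}:
g(0) = mex{} = 0
g(1) = mex{} = 0
g(2) = mex{0} = 1
g(3) = mex{0} = 1
g(4) = mex{0,1} = 2
g(5) = mex{0,1} = 2
g(6) = mex{1,2} = 0
g(7) = mex{0,1,2} = 3
g(8) = mex{0,2} = 1
g(9) = mex{0,1,2,3} = 4
So g(9) = 4.
By the Sprague-Grundy theorem, the Grundy value of a sum of independent games is the XOR of the component values.
Combined value = 1 XOR 10 XOR 4 = 15.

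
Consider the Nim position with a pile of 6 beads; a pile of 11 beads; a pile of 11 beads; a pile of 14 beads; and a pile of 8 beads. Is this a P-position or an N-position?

P-position

Nim-sum: 6 XOR 11 XOR 11 XOR 14 XOR 8 = 0.
The nim-sum is 0, so this is a P-position: the player to move is in a losing position under optimal play.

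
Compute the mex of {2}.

0 is not in the set, so the mex is 0.

0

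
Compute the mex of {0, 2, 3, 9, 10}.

1

0 is in the set but 1 is not, so the mex is 1.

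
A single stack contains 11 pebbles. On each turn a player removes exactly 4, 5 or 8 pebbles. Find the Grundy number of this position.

2

Build the Grundy sequence with g(k) = mex{g(k−s) : s ∈ {4, 5, 8}, s ≤ k}:
g(0) = mex{} = 0
g(1) = mex{} = 0
g(2) = mex{} = 0
g(3) = mex{} = 0
g(4) = mex{0} = 1
g(5) = mex{0} = 1
g(6) = mex{0} = 1
g(7) = mex{0} = 1
g(8) = mex{0,1} = 2
g(9) = mex{0,1} = 2
g(10) = mex{0,1} = 2
g(11) = mex{0,1} = 2
So g(11) = 2.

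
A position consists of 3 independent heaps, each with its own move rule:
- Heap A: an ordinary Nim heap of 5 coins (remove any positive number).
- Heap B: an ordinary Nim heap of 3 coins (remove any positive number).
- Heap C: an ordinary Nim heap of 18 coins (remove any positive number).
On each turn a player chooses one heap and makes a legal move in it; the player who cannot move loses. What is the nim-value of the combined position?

Heap A is a plain Nim heap of size 5, so its Grundy value is 5.
Heap B is a plain Nim heap of size 3, so its Grundy value is 3.
Heap C is a plain Nim heap of size 18, so its Grundy value is 18.
The value of a disjunctive sum is the nim-sum of the parts.
Combined value = 5 XOR 3 XOR 18 = 20.

20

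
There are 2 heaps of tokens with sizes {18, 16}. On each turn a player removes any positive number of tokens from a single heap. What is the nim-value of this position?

Nim-sum: 18 ^ 16 = 2.

2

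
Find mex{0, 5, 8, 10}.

0 is in the set but 1 is not, so the mex is 1.

1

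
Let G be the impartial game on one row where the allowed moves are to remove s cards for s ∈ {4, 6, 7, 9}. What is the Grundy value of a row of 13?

0

Compute g(0), g(1), … for moves {4, 6, 7, 9}:
k:     0  1  2  3  4  5  6  7  8  9 10 11 12 13
g(k):  0  0  0  0  1  1  1  1  2  2  2  2  3  0
So g(13) = 0.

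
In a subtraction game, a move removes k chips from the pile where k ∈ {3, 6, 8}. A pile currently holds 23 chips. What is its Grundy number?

0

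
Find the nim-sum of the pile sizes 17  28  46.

35

Compute the nim-sum pairwise:
17 ⊕ 28 = 13
13 ⊕ 46 = 35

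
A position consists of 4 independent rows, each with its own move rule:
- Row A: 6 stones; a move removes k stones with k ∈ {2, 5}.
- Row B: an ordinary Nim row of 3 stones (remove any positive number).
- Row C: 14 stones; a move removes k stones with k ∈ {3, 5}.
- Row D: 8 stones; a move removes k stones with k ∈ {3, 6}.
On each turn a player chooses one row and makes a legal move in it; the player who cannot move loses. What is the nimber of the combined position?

Build the Grundy sequence for row A with g(k) = mex{g(k−s) : s ∈ {2, 5}, s ≤ k}:
k:     0  1  2  3  4  5  6
g(k):  0  0  1  1  0  2  1
So g(6) = 1.
Row B is a plain Nim row of size 3, so its Grundy value is 3.
For row C, compute g(0), g(1), … with moves {3, 5}:
k:     0  1  2  3  4  5  6  7  8  9 10 11 12 13 14
g(k):  0  0  0  1  1  1  2  2  0  0  0  1  1  1  2
So g(14) = 2.
For row D, compute g(0), g(1), … with moves {3, 6}:
k:     0  1  2  3  4  5  6  7  8
g(k):  0  0  0  1  1  1  2  2  2
So g(8) = 2.
The value of a disjunctive sum is the nim-sum of the parts.
Combined value = 1 ⊕ 3 ⊕ 2 ⊕ 2 = 2.

2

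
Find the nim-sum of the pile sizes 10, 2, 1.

9

Nim-sum: 10 ⊕ 2 ⊕ 1 = 9.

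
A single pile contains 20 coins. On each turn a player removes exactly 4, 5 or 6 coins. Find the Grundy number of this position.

0

Compute g(0), g(1), … for moves {4, 5, 6}:
k:     0  1  2  3  4  5  6  7  8  9 10 11 12 13 14 15 16 17 18 19 20
g(k):  0  0  0  0  1  1  1  1  2  2  0  0  0  0  1  1  1  1  2  2  0
So g(20) = 0.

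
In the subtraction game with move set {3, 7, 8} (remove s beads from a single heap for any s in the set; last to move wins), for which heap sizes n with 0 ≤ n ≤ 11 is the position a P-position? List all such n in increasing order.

0, 1, 2, 6, 11

Grundy values for subtraction set {3, 7, 8}:
k:     0  1  2  3  4  5  6  7  8  9 10 11
g(k):  0  0  0  1  1  1  0  2  2  1  3  0
The P-positions (g = 0) in 0..11 are 0, 1, 2, 6, 11.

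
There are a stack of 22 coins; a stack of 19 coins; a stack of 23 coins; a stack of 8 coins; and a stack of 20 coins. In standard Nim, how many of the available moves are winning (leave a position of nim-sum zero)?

1

In binary:
  10110  (22)
  10011  (19)
  10111  (23)
  01000  (8)
  10100  (20)
  -----
  01110  (14)
The overall nim-sum is X = 14. A stack of size p has a winning move iff p XOR X < p (reduce it to p XOR X).
  22: 22 XOR 14 = 24 ≥ 22 — no move.
  19: 19 XOR 14 = 29 ≥ 19 — no move.
  23: 23 XOR 14 = 25 ≥ 23 — no move.
  8: 8 XOR 14 = 6 < 8 — winning move (to 6).
  20: 20 XOR 14 = 26 ≥ 20 — no move.
That gives 1 winning move.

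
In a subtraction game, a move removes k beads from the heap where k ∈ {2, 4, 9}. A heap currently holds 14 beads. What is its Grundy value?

Compute g(0), g(1), … for moves {2, 4, 9}:
g(0) = mex{} = 0
g(1) = mex{} = 0
g(2) = mex{0} = 1
g(3) = mex{0} = 1
g(4) = mex{0,1} = 2
g(5) = mex{0,1} = 2
g(6) = mex{1,2} = 0
g(7) = mex{1,2} = 0
g(8) = mex{0,2} = 1
g(9) = mex{0,2} = 1
g(10) = mex{0,1} = 2
g(11) = mex{0,1} = 2
g(12) = mex{1,2} = 0
g(13) = mex{1,2} = 0
g(14) = mex{0,2} = 1
So g(14) = 1.

1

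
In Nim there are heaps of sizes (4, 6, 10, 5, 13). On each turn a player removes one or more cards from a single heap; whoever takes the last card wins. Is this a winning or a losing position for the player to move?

Nim-sum: 4 XOR 6 XOR 10 XOR 5 XOR 13 = 0.
The nim-sum is 0, so this is a P-position: the player to move is in a losing position under optimal play.

Losing position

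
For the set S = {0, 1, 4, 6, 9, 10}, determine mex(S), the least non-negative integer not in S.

2

The values 0, 1 are all present; 2 is the first non-negative integer missing from the set.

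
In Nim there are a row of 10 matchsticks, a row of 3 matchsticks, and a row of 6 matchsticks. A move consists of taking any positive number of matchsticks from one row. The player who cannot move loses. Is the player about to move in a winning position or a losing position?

Nim-sum: 10 XOR 3 XOR 6 = 15.
The nim-sum is 15 ≠ 0, so this is an N-position: the player to move can win.

Winning position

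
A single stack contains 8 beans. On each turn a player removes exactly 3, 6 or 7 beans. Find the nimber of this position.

2

Compute g(0), g(1), … for moves {3, 6, 7}:
g(0) = mex{} = 0
g(1) = mex{} = 0
g(2) = mex{} = 0
g(3) = mex{0} = 1
g(4) = mex{0} = 1
g(5) = mex{0} = 1
g(6) = mex{0,1} = 2
g(7) = mex{0,1} = 2
g(8) = mex{0,1} = 2
So g(8) = 2.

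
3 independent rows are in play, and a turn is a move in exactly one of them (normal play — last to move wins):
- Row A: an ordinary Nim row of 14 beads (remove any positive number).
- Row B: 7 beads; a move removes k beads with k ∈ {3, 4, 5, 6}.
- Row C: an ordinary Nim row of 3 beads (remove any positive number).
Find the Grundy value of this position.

Row A is a plain Nim row of size 14, so its Grundy value is 14.
For row B, compute g(0), g(1), … with moves {3, 4, 5, 6}:
g(0) = mex{} = 0
g(1) = mex{} = 0
g(2) = mex{} = 0
g(3) = mex{0} = 1
g(4) = mex{0} = 1
g(5) = mex{0} = 1
g(6) = mex{0,1} = 2
g(7) = mex{0,1} = 2
So g(7) = 2.
Row C is a plain Nim row of size 3, so its Grundy value is 3.
By the Sprague-Grundy theorem, the Grundy value of a sum of independent games is the XOR of the component values.
Combined value = 14 XOR 2 XOR 3 = 15.

15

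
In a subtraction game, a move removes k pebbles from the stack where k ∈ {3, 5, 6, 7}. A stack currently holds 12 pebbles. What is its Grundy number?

0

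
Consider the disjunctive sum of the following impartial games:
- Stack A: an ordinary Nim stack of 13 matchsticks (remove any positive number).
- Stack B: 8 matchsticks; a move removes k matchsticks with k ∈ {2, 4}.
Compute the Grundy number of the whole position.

Stack A is a plain Nim stack of size 13, so its Grundy value is 13.
Build the Grundy sequence for stack B with g(k) = mex{g(k−s) : s ∈ {2, 4}, s ≤ k}:
g(0) = mex{} = 0
g(1) = mex{} = 0
g(2) = mex{0} = 1
g(3) = mex{0} = 1
g(4) = mex{0,1} = 2
g(5) = mex{0,1} = 2
g(6) = mex{1,2} = 0
g(7) = mex{1,2} = 0
g(8) = mex{0,2} = 1
So g(8) = 1.
By the Sprague-Grundy theorem, the Grundy value of a sum of independent games is the XOR of the component values.
Combined value = 13 ⊕ 1 = 12.

12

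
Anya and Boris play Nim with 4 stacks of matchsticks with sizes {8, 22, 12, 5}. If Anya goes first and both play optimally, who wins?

Anya wins

Compute the nim-sum pairwise:
8 ⊕ 22 = 30
30 ⊕ 12 = 18
18 ⊕ 5 = 23
The nim-sum is 23 ≠ 0, so this is an N-position: the player to move can win; Anya has a winning move.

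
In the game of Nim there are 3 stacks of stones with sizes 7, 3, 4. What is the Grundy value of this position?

0

Compute the nim-sum pairwise:
7 XOR 3 = 4
4 XOR 4 = 0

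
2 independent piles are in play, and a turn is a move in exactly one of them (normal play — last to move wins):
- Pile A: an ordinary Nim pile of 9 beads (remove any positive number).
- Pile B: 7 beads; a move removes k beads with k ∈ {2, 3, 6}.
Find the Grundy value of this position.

8

Pile A is a plain Nim pile of size 9, so its Grundy value is 9.
Build the Grundy sequence for pile B with g(k) = mex{g(k−s) : s ∈ {2, 3, 6}, s ≤ k}:
g(0) = mex{} = 0
g(1) = mex{} = 0
g(2) = mex{0} = 1
g(3) = mex{0} = 1
g(4) = mex{0,1} = 2
g(5) = mex{1} = 0
g(6) = mex{0,1,2} = 3
g(7) = mex{0,2} = 1
So g(7) = 1.
The value of a disjunctive sum is the nim-sum of the parts.
Combined value = 9 ⊕ 1 = 8.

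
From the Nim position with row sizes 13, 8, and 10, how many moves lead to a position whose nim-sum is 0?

Nim-sum: 13 ^ 8 ^ 10 = 15.
The overall nim-sum is X = 15. A row of size p has a winning move iff p XOR X < p (reduce it to p XOR X).
  13: 13 XOR 15 = 2 < 13 — winning move (to 2).
  8: 8 XOR 15 = 7 < 8 — winning move (to 7).
  10: 10 XOR 15 = 5 < 10 — winning move (to 5).
That gives 3 winning moves.

3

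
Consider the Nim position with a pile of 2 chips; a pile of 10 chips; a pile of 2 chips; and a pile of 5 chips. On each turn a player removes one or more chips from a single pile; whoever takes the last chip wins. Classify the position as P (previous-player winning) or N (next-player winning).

N-position

Bitwise XOR of the heap sizes:
  0010  (2)
  1010  (10)
  0010  (2)
  0101  (5)
  ----
  1111  (15)
The nim-sum is 15 ≠ 0, so this is an N-position: the player to move can win.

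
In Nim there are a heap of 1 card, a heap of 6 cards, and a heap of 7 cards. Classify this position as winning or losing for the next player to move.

Losing position

Bitwise XOR of the heap sizes:
  001  (1)
  110  (6)
  111  (7)
  ---
  000  (0)
The nim-sum is 0, so this is a P-position: the player to move is in a losing position under optimal play.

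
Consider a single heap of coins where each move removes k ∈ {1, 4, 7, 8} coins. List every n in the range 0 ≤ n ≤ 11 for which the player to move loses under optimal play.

0, 2, 5, 11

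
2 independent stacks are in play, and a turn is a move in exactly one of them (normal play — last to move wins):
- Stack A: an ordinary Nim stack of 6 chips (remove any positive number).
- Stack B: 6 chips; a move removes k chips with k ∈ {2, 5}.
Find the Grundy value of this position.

7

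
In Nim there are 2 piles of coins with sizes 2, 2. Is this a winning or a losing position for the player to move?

Losing position

Compute the nim-sum pairwise:
2 XOR 2 = 0
The nim-sum is 0, so this is a P-position: the player to move is in a losing position under optimal play.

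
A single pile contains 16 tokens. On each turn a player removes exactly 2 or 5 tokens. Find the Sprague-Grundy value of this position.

Compute g(0), g(1), … for moves {2, 5}:
k:     0  1  2  3  4  5  6  7  8  9 10 11 12 13 14 15 16
g(k):  0  0  1  1  0  2  1  0  0  1  1  0  2  1  0  0  1
So g(16) = 1.

1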